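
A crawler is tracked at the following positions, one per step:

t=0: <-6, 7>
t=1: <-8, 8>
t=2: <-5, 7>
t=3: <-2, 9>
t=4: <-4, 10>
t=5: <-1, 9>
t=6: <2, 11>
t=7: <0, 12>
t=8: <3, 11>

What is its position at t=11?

Differencing gives <-2, +1>, <+3, -1>, <+3, +2>, <-2, +1>, <+3, -1>, <+3, +2>, <-2, +1>, <+3, -1>. This is the pattern <-2, +1>, <+3, -1>, <+3, +2> repeated.
step 9: apply <+3, +2> → <6, 13>
step 10: apply <-2, +1> → <4, 14>
step 11: apply <+3, -1> → <7, 13>

<7, 13>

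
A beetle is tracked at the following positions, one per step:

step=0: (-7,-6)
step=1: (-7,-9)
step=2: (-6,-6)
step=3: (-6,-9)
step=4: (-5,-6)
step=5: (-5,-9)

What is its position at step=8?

Step-to-step displacements: (+0,-3), (+1,+3), (+0,-3), (+1,+3), (+0,-3) — a repeating cycle of length 2.
step 6: apply (+1,+3) → (-4,-6)
step 7: apply (+0,-3) → (-4,-9)
step 8: apply (+1,+3) → (-3,-6)

(-3,-6)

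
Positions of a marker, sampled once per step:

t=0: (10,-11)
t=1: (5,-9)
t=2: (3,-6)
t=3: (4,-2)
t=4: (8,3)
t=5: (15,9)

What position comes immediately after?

(25,16)

Successive displacements: (-5,+2), (-2,+3), (+1,+4), (+4,+5), (+7,+6) — each changes by (+3,+1).
step 6: (15,9) + (+10,+7) → (25,16)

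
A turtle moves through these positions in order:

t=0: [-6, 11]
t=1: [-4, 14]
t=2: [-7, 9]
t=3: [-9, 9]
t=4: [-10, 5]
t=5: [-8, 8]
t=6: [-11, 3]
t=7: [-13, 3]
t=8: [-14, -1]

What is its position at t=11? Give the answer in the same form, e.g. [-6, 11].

[-17, -3]

Step-to-step displacements: [+2, +3], [-3, -5], [-2, +0], [-1, -4], [+2, +3], [-3, -5], [-2, +0], [-1, -4] — a repeating cycle of length 4.
step 9: apply [+2, +3] → [-12, 2]
step 10: apply [-3, -5] → [-15, -3]
step 11: apply [-2, +0] → [-17, -3]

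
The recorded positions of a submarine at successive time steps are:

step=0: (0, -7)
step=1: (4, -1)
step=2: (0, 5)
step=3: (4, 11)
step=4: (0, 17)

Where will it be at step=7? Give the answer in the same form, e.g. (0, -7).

(4, 35)

The first coordinate repeats the cycle [0, 4] with period 2; step 7 mod 2 = 1, giving 4.
The second coordinate changes by +6 each step, so at step 7 it is -7 + 7·(6) = 35.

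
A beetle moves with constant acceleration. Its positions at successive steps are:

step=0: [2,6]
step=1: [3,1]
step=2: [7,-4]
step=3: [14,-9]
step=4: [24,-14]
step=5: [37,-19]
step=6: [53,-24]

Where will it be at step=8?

[94,-34]

Taking differences between consecutive positions: [+1,-5], [+4,-5], [+7,-5], [+10,-5], [+13,-5], [+16,-5]. These grow by [+3,+0] each step.
step 7: [53,-24] + [+19,-5] → [72,-29]
step 8: [72,-29] + [+22,-5] → [94,-34]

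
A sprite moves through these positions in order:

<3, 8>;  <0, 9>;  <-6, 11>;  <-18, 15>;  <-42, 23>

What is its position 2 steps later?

The jumps are <-3, +1>, <-6, +2>, <-12, +4>, <-24, +8> — a geometric progression with ratio 2.
step 5: <-42, 23> + <-48, +16> → <-90, 39>
step 6: <-90, 39> + <-96, +32> → <-186, 71>

<-186, 71>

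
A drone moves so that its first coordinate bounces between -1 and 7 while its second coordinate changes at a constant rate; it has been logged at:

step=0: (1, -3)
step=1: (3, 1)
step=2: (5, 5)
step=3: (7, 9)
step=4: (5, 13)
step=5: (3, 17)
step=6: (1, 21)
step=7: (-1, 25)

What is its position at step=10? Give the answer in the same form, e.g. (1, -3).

(5, 37)

The first coordinate travels 2 per step and bounces off the walls at -1 and 7.
  step 8: -1 → 1
  step 9: 1 → 3
  step 10: 3 → 5
The second coordinate changes by +4 each step: at step 10 it is 37.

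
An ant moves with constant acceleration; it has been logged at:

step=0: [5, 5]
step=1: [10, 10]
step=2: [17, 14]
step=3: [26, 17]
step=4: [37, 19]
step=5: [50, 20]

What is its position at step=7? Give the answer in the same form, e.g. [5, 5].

[82, 19]

First differences are [+5, +5], [+7, +4], [+9, +3], [+11, +2], [+13, +1]; their common second difference is [+2, -1] (constant acceleration).
step 6: [50, 20] + [+15, +0] → [65, 20]
step 7: [65, 20] + [+17, -1] → [82, 19]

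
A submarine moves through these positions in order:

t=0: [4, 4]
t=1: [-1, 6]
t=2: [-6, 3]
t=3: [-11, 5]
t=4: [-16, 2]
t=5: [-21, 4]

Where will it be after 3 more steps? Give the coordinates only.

The moves between consecutive positions are [-5, +2], [-5, -3], [-5, +2], [-5, -3], [-5, +2]; they repeat the 2-cycle [[-5, +2], [-5, -3]].
step 6: apply [-5, -3] → [-26, 1]
step 7: apply [-5, +2] → [-31, 3]
step 8: apply [-5, -3] → [-36, 0]

[-36, 0]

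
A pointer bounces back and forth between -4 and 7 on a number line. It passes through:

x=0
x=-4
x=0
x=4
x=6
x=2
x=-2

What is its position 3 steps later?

x=6

The value reflects between -4 and 7, moving 4 per step.
  step 7: -2 → -2
  step 8: -2 → 2
  step 9: 2 → 6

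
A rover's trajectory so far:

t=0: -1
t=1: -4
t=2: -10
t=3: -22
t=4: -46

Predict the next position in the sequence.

The jumps are -3, -6, -12, -24 — a geometric progression with ratio 2.
step 5: -46 − 48 → -94

-94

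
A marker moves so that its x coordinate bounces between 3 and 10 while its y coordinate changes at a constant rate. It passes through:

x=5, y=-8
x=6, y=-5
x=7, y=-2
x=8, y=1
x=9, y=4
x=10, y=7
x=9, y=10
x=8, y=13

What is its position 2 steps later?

The x coordinate travels 1 per step and bounces off the walls at 3 and 10.
  step 8: 8 → 7
  step 9: 7 → 6
The y coordinate changes by +3 each step: at step 9 it is 19.

x=6, y=19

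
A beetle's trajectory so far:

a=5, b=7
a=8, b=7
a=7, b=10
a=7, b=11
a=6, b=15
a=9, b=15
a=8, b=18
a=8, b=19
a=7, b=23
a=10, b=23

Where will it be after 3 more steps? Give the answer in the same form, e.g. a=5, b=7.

a=8, b=31

The moves between consecutive positions are (+3, +0), (-1, +3), (+0, +1), (-1, +4), (+3, +0), (-1, +3), (+0, +1), (-1, +4), (+3, +0); they repeat the 4-cycle [(+3, +0), (-1, +3), (+0, +1), (-1, +4)].
step 10: apply (-1, +3) → a=9, b=26
step 11: apply (+0, +1) → a=9, b=27
step 12: apply (-1, +4) → a=8, b=31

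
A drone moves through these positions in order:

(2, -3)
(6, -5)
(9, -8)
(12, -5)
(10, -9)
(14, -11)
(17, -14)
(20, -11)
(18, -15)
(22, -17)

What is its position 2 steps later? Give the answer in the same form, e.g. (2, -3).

Differencing gives (+4, -2), (+3, -3), (+3, +3), (-2, -4), (+4, -2), (+3, -3), (+3, +3), (-2, -4), (+4, -2). This is the pattern (+4, -2), (+3, -3), (+3, +3), (-2, -4) repeated.
step 10: apply (+3, -3) → (25, -20)
step 11: apply (+3, +3) → (28, -17)

(28, -17)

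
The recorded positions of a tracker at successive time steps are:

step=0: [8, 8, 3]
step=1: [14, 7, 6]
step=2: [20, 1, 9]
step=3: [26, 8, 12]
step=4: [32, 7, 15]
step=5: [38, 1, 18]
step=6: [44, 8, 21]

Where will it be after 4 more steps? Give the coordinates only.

[68, 7, 33]

First: linear, +6 per step → 68 at step 10.
Second: cycles through 8, 7, 1 every 3 steps. Step 10 lands at position 1 of the cycle → 7.
Third: linear, +3 per step → 33 at step 10.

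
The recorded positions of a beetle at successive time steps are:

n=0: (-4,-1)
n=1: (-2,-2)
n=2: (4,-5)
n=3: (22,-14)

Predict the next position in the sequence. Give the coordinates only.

(76,-41)

The jumps are (+2,-1), (+6,-3), (+18,-9) — a geometric progression with ratio 3.
step 4: (22,-14) + (+54,-27) → (76,-41)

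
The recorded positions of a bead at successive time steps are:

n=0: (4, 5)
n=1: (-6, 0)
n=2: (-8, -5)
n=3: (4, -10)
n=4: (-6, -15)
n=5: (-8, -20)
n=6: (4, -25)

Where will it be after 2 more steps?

(-8, -35)

First: cycles through 4, -6, -8 every 3 steps. Step 8 lands at position 2 of the cycle → -8.
Second: linear, -5 per step → -35 at step 8.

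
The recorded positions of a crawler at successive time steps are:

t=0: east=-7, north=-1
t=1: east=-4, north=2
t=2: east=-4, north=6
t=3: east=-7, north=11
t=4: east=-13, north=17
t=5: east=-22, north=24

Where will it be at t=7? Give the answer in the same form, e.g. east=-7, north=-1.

east=-49, north=41

Taking differences between consecutive positions: (+3, +3), (+0, +4), (-3, +5), (-6, +6), (-9, +7). These grow by (-3, +1) each step.
step 6: east=-22, north=24 + (-12, +8) → east=-34, north=32
step 7: east=-34, north=32 + (-15, +9) → east=-49, north=41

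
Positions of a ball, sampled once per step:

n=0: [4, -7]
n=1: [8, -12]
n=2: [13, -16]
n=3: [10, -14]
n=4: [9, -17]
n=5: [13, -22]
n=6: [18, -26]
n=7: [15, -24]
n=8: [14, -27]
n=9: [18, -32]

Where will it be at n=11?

[20, -34]

Step-to-step displacements: [+4, -5], [+5, -4], [-3, +2], [-1, -3], [+4, -5], [+5, -4], [-3, +2], [-1, -3], [+4, -5] — a repeating cycle of length 4.
step 10: apply [+5, -4] → [23, -36]
step 11: apply [-3, +2] → [20, -34]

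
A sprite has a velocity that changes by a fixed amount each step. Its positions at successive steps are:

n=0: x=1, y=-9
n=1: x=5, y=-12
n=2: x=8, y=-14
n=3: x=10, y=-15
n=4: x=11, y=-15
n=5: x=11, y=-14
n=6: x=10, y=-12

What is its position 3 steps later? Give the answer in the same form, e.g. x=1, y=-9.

Successive displacements: (+4,-3), (+3,-2), (+2,-1), (+1,+0), (+0,+1), (-1,+2) — each changes by (-1,+1).
step 7: x=10, y=-12 + (-2,+3) → x=8, y=-9
step 8: x=8, y=-9 + (-3,+4) → x=5, y=-5
step 9: x=5, y=-5 + (-4,+5) → x=1, y=0

x=1, y=0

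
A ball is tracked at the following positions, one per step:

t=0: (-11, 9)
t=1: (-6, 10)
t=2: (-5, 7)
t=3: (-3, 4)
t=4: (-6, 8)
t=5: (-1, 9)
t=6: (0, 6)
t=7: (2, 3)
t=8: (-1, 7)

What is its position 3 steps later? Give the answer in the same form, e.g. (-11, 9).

The moves between consecutive positions are (+5, +1), (+1, -3), (+2, -3), (-3, +4), (+5, +1), (+1, -3), (+2, -3), (-3, +4); they repeat the 4-cycle [(+5, +1), (+1, -3), (+2, -3), (-3, +4)].
step 9: apply (+5, +1) → (4, 8)
step 10: apply (+1, -3) → (5, 5)
step 11: apply (+2, -3) → (7, 2)

(7, 2)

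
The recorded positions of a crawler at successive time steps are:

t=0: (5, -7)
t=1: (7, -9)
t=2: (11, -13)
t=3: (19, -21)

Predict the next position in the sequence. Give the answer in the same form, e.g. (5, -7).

Step-to-step displacements: (+2, -2), (+4, -4), (+8, -8); each is 2× the previous.
step 4: (19, -21) + (+16, -16) → (35, -37)

(35, -37)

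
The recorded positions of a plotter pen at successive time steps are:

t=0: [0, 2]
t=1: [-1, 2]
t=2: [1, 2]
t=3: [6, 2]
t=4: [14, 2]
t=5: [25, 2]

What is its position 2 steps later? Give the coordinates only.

Taking differences between consecutive positions: [-1, +0], [+2, +0], [+5, +0], [+8, +0], [+11, +0]. These grow by [+3, +0] each step.
step 6: [25, 2] + [+14, +0] → [39, 2]
step 7: [39, 2] + [+17, +0] → [56, 2]

[56, 2]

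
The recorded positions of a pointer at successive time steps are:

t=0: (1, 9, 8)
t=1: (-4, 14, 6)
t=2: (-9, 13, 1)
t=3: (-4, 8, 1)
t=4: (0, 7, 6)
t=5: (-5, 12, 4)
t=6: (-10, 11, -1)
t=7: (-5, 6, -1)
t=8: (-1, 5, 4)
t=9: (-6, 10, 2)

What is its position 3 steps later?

(-2, 3, 2)

Differencing gives (-5, +5, -2), (-5, -1, -5), (+5, -5, +0), (+4, -1, +5), (-5, +5, -2), (-5, -1, -5), (+5, -5, +0), (+4, -1, +5), (-5, +5, -2). This is the pattern (-5, +5, -2), (-5, -1, -5), (+5, -5, +0), (+4, -1, +5) repeated.
step 10: apply (-5, -1, -5) → (-11, 9, -3)
step 11: apply (+5, -5, +0) → (-6, 4, -3)
step 12: apply (+4, -1, +5) → (-2, 3, 2)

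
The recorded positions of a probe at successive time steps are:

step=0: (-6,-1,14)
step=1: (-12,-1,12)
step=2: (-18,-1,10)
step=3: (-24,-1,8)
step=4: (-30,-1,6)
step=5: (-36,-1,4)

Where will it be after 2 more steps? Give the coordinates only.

The position changes by (-6,+0,-2) every step.
step 6: (-36,-1,4) + (-6,+0,-2) → (-42,-1,2)
step 7: (-42,-1,2) + (-6,+0,-2) → (-48,-1,0)

(-48,-1,0)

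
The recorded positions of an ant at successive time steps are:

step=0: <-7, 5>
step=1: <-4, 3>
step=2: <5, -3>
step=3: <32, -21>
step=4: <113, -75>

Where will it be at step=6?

Step-to-step displacements: <+3, -2>, <+9, -6>, <+27, -18>, <+81, -54>; each is 3× the previous.
step 5: <113, -75> + <+243, -162> → <356, -237>
step 6: <356, -237> + <+729, -486> → <1085, -723>

<1085, -723>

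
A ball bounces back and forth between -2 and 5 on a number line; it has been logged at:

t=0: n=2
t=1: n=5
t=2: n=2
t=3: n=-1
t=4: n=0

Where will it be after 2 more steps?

The value travels 3 per step and bounces off the walls at -2 and 5.
  step 5: 0 → 3
  step 6: 3 → 4

n=4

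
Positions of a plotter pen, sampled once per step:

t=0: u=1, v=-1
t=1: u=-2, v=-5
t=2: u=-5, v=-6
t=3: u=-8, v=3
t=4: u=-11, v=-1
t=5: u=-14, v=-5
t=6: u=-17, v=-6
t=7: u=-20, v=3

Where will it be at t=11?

U: linear, -3 per step → -32 at step 11.
V: cycles through -1, -5, -6, 3 every 4 steps. Step 11 lands at position 3 of the cycle → 3.

u=-32, v=3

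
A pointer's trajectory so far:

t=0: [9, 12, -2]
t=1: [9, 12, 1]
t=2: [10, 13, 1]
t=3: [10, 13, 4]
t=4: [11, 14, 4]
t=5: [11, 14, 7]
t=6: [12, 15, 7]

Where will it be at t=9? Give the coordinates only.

[13, 16, 13]

The moves between consecutive positions are [+0, +0, +3], [+1, +1, +0], [+0, +0, +3], [+1, +1, +0], [+0, +0, +3], [+1, +1, +0]; they repeat the 2-cycle [[+0, +0, +3], [+1, +1, +0]].
step 7: apply [+0, +0, +3] → [12, 15, 10]
step 8: apply [+1, +1, +0] → [13, 16, 10]
step 9: apply [+0, +0, +3] → [13, 16, 13]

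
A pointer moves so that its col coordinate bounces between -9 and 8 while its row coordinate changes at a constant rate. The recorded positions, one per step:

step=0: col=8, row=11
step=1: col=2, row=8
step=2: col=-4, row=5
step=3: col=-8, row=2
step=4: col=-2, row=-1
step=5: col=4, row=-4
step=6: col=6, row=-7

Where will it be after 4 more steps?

col=0, row=-19

The col coordinate reflects between -9 and 8, moving 6 per step.
  step 7: 6 → 0
  step 8: 0 → -6
  step 9: -6 → -6
  step 10: -6 → 0
The row coordinate changes by -3 each step: at step 10 it is -19.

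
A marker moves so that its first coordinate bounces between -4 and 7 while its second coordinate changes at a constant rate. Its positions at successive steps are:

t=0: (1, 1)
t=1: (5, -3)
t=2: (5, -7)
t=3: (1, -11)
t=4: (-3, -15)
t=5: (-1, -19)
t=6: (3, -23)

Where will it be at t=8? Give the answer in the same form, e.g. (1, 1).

The first coordinate travels 4 per step and bounces off the walls at -4 and 7.
  step 7: 3 → 7
  step 8: 7 → 3
The second coordinate changes by -4 each step: at step 8 it is -31.

(3, -31)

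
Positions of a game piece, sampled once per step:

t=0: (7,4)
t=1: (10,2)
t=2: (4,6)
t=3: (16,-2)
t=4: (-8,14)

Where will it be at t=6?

(-56,46)

The jumps are (+3,-2), (-6,+4), (+12,-8), (-24,+16) — a geometric progression with ratio -2.
step 5: (-8,14) + (+48,-32) → (40,-18)
step 6: (40,-18) + (-96,+64) → (-56,46)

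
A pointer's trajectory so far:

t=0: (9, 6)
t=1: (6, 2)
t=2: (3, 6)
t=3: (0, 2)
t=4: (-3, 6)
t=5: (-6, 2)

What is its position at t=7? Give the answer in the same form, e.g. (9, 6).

(-12, 2)

First: linear, -3 per step → -12 at step 7.
Second: cycles through 6, 2 every 2 steps. Step 7 lands at position 1 of the cycle → 2.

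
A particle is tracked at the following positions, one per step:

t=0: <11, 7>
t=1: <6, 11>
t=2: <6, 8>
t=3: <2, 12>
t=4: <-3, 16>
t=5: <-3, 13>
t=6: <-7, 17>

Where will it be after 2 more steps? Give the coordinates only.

<-12, 18>

Step-to-step displacements: <-5, +4>, <+0, -3>, <-4, +4>, <-5, +4>, <+0, -3>, <-4, +4> — a repeating cycle of length 3.
step 7: apply <-5, +4> → <-12, 21>
step 8: apply <+0, -3> → <-12, 18>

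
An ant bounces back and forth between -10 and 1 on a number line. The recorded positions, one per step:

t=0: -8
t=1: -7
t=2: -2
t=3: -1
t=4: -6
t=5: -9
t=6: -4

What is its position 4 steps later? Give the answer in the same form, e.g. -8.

The value travels 5 per step and bounces off the walls at -10 and 1.
  step 7: -4 → 1
  step 8: 1 → -4
  step 9: -4 → -9
  step 10: -9 → -6

-6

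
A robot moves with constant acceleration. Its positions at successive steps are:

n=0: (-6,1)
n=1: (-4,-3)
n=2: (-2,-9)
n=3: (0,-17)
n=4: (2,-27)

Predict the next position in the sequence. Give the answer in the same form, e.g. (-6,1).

(4,-39)

Successive displacements: (+2,-4), (+2,-6), (+2,-8), (+2,-10) — each changes by (+0,-2).
step 5: (2,-27) + (+2,-12) → (4,-39)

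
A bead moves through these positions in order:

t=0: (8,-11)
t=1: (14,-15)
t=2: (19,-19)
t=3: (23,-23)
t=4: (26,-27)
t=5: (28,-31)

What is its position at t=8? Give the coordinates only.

(28,-43)

First differences are (+6,-4), (+5,-4), (+4,-4), (+3,-4), (+2,-4); their common second difference is (-1,+0) (constant acceleration).
step 6: (28,-31) + (+1,-4) → (29,-35)
step 7: (29,-35) + (+0,-4) → (29,-39)
step 8: (29,-39) + (-1,-4) → (28,-43)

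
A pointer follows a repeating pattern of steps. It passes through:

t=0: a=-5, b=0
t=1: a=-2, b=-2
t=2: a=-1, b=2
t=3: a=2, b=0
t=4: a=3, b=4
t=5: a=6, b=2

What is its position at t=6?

a=7, b=6

Differencing gives (+3, -2), (+1, +4), (+3, -2), (+1, +4), (+3, -2). This is the pattern (+3, -2), (+1, +4) repeated.
step 6: apply (+1, +4) → a=7, b=6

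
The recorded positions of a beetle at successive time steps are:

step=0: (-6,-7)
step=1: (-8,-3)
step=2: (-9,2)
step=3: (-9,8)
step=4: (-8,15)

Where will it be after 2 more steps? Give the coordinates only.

Taking differences between consecutive positions: (-2,+4), (-1,+5), (+0,+6), (+1,+7). These grow by (+1,+1) each step.
step 5: (-8,15) + (+2,+8) → (-6,23)
step 6: (-6,23) + (+3,+9) → (-3,32)

(-3,32)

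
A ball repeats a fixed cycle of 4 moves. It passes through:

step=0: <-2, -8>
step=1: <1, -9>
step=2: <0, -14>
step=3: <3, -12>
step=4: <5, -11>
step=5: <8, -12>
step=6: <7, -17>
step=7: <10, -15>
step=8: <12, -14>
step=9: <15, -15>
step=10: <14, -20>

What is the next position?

<17, -18>

Differencing gives <+3, -1>, <-1, -5>, <+3, +2>, <+2, +1>, <+3, -1>, <-1, -5>, <+3, +2>, <+2, +1>, <+3, -1>, <-1, -5>. This is the pattern <+3, -1>, <-1, -5>, <+3, +2>, <+2, +1> repeated.
step 11: apply <+3, +2> → <17, -18>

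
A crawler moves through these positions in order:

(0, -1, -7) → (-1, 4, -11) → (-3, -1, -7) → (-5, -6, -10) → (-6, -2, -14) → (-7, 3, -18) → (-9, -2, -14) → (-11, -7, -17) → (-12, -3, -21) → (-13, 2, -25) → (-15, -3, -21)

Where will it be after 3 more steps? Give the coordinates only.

(-19, 1, -32)

The moves between consecutive positions are (-1, +5, -4), (-2, -5, +4), (-2, -5, -3), (-1, +4, -4), (-1, +5, -4), (-2, -5, +4), (-2, -5, -3), (-1, +4, -4), (-1, +5, -4), (-2, -5, +4); they repeat the 4-cycle [(-1, +5, -4), (-2, -5, +4), (-2, -5, -3), (-1, +4, -4)].
step 11: apply (-2, -5, -3) → (-17, -8, -24)
step 12: apply (-1, +4, -4) → (-18, -4, -28)
step 13: apply (-1, +5, -4) → (-19, 1, -32)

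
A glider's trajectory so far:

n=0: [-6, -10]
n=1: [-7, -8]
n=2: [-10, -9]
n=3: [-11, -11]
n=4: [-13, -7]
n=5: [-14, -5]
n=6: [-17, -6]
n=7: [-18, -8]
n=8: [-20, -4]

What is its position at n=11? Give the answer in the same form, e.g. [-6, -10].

Differencing gives [-1, +2], [-3, -1], [-1, -2], [-2, +4], [-1, +2], [-3, -1], [-1, -2], [-2, +4]. This is the pattern [-1, +2], [-3, -1], [-1, -2], [-2, +4] repeated.
step 9: apply [-1, +2] → [-21, -2]
step 10: apply [-3, -1] → [-24, -3]
step 11: apply [-1, -2] → [-25, -5]

[-25, -5]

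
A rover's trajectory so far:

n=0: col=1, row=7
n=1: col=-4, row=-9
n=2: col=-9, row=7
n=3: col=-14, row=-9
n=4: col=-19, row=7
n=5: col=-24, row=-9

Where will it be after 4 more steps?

col=-44, row=-9

The col coordinate changes by -5 each step, so at step 9 it is 1 + 9·(-5) = -44.
The row coordinate repeats the cycle [7, -9] with period 2; step 9 mod 2 = 1, giving -9.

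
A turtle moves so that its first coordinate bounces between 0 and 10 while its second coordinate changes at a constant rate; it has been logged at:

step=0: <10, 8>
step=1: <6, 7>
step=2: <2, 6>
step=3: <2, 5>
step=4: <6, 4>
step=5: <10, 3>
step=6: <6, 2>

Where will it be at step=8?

<2, 0>

The first coordinate reflects between 0 and 10, moving 4 per step.
  step 7: 6 → 2
  step 8: 2 → 2
The second coordinate changes by -1 each step: at step 8 it is 0.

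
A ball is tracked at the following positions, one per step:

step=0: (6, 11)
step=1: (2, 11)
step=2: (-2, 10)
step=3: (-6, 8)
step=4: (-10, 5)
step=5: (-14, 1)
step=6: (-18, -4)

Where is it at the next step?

Successive displacements: (-4, +0), (-4, -1), (-4, -2), (-4, -3), (-4, -4), (-4, -5) — each changes by (+0, -1).
step 7: (-18, -4) + (-4, -6) → (-22, -10)

(-22, -10)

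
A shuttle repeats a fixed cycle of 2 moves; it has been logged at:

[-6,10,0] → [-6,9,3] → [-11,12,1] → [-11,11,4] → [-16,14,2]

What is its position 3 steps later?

Differencing gives [+0,-1,+3], [-5,+3,-2], [+0,-1,+3], [-5,+3,-2]. This is the pattern [+0,-1,+3], [-5,+3,-2] repeated.
step 5: apply [+0,-1,+3] → [-16,13,5]
step 6: apply [-5,+3,-2] → [-21,16,3]
step 7: apply [+0,-1,+3] → [-21,15,6]

[-21,15,6]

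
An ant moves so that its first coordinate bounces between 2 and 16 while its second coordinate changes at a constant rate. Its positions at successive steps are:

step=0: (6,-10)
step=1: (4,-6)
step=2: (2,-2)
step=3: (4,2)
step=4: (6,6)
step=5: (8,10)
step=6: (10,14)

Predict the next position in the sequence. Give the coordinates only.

(12,18)

The first coordinate reflects between 2 and 16, moving 2 per step.
  step 7: 10 → 12
The second coordinate changes by +4 each step: at step 7 it is 18.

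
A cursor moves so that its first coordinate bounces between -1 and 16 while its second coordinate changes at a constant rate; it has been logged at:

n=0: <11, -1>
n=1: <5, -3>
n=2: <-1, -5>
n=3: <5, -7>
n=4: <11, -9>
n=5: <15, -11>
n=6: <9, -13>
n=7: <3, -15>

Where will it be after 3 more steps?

<13, -21>

The first coordinate reflects between -1 and 16, moving 6 per step.
  step 8: 3 → 1
  step 9: 1 → 7
  step 10: 7 → 13
The second coordinate changes by -2 each step: at step 10 it is -21.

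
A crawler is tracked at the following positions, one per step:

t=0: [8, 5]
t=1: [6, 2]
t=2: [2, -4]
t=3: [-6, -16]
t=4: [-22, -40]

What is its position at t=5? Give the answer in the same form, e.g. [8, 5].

The jumps are [-2, -3], [-4, -6], [-8, -12], [-16, -24] — a geometric progression with ratio 2.
step 5: [-22, -40] + [-32, -48] → [-54, -88]

[-54, -88]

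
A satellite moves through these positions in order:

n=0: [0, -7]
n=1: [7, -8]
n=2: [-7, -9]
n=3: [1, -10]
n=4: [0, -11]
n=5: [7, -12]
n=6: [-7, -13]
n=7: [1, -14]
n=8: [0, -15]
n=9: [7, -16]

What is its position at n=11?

The first coordinate repeats the cycle [0, 7, -7, 1] with period 4; step 11 mod 4 = 3, giving 1.
The second coordinate changes by -1 each step, so at step 11 it is -7 + 11·(-1) = -18.

[1, -18]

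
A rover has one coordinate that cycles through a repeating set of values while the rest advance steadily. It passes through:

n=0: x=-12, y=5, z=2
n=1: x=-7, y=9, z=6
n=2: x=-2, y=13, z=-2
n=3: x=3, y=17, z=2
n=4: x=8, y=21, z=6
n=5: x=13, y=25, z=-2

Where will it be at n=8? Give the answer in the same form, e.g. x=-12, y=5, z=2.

x=28, y=37, z=-2

X: linear, +5 per step → 28 at step 8.
Y: linear, +4 per step → 37 at step 8.
Z: cycles through 2, 6, -2 every 3 steps. Step 8 lands at position 2 of the cycle → -2.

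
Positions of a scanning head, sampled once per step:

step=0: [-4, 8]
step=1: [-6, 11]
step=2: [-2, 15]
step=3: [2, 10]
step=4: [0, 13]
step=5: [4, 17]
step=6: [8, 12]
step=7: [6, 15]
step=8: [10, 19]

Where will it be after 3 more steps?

[16, 21]

Differencing gives [-2, +3], [+4, +4], [+4, -5], [-2, +3], [+4, +4], [+4, -5], [-2, +3], [+4, +4]. This is the pattern [-2, +3], [+4, +4], [+4, -5] repeated.
step 9: apply [+4, -5] → [14, 14]
step 10: apply [-2, +3] → [12, 17]
step 11: apply [+4, +4] → [16, 21]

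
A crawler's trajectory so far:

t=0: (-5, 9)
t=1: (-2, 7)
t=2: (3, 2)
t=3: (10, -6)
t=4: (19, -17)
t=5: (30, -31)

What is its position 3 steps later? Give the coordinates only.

(75, -91)

First differences are (+3, -2), (+5, -5), (+7, -8), (+9, -11), (+11, -14); their common second difference is (+2, -3) (constant acceleration).
step 6: (30, -31) + (+13, -17) → (43, -48)
step 7: (43, -48) + (+15, -20) → (58, -68)
step 8: (58, -68) + (+17, -23) → (75, -91)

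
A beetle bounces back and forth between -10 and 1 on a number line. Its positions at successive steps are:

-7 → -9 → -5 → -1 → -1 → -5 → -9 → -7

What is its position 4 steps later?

The value reflects between -10 and 1, moving 4 per step.
  step 8: -7 → -3
  step 9: -3 → 1
  step 10: 1 → -3
  step 11: -3 → -7

-7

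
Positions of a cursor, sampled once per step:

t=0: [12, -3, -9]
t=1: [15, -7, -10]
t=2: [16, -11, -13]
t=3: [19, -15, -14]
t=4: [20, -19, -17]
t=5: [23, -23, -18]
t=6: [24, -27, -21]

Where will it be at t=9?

[31, -39, -26]

The moves between consecutive positions are [+3, -4, -1], [+1, -4, -3], [+3, -4, -1], [+1, -4, -3], [+3, -4, -1], [+1, -4, -3]; they repeat the 2-cycle [[+3, -4, -1], [+1, -4, -3]].
step 7: apply [+3, -4, -1] → [27, -31, -22]
step 8: apply [+1, -4, -3] → [28, -35, -25]
step 9: apply [+3, -4, -1] → [31, -39, -26]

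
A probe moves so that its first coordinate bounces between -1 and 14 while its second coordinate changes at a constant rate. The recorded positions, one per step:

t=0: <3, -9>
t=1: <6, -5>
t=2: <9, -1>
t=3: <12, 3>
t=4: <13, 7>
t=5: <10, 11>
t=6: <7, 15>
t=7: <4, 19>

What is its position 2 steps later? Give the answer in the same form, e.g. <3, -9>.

The first coordinate travels 3 per step and bounces off the walls at -1 and 14.
  step 8: 4 → 1
  step 9: 1 → 0
The second coordinate changes by +4 each step: at step 9 it is 27.

<0, 27>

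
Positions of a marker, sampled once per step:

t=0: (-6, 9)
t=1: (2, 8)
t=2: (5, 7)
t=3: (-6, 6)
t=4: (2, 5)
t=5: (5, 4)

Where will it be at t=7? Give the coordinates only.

(2, 2)

The first coordinate repeats the cycle [-6, 2, 5] with period 3; step 7 mod 3 = 1, giving 2.
The second coordinate changes by -1 each step, so at step 7 it is 9 + 7·(-1) = 2.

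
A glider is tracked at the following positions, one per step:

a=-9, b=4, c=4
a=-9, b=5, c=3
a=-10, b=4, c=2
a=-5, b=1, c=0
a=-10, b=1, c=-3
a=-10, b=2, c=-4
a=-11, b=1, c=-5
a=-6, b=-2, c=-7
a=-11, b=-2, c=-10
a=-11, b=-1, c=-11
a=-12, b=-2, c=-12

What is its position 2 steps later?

a=-12, b=-5, c=-17

Step-to-step displacements: (+0, +1, -1), (-1, -1, -1), (+5, -3, -2), (-5, +0, -3), (+0, +1, -1), (-1, -1, -1), (+5, -3, -2), (-5, +0, -3), (+0, +1, -1), (-1, -1, -1) — a repeating cycle of length 4.
step 11: apply (+5, -3, -2) → a=-7, b=-5, c=-14
step 12: apply (-5, +0, -3) → a=-12, b=-5, c=-17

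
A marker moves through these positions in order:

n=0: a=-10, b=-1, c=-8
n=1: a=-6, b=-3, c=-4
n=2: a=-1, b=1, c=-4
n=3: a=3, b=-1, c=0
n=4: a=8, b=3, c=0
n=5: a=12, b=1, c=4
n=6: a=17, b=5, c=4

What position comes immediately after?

a=21, b=3, c=8

Step-to-step displacements: (+4, -2, +4), (+5, +4, +0), (+4, -2, +4), (+5, +4, +0), (+4, -2, +4), (+5, +4, +0) — a repeating cycle of length 2.
step 7: apply (+4, -2, +4) → a=21, b=3, c=8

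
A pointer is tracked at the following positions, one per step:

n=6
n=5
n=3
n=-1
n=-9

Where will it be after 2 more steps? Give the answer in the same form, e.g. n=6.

n=-57

Step-to-step displacements: -1, -2, -4, -8; each is 2× the previous.
step 5: -9 − 16 → n=-25
step 6: -25 − 32 → n=-57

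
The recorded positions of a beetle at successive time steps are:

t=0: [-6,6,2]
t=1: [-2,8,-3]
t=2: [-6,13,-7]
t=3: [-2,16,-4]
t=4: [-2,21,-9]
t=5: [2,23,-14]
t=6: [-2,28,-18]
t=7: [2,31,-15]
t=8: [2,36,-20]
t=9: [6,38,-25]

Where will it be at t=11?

[6,46,-26]

Step-to-step displacements: [+4,+2,-5], [-4,+5,-4], [+4,+3,+3], [+0,+5,-5], [+4,+2,-5], [-4,+5,-4], [+4,+3,+3], [+0,+5,-5], [+4,+2,-5] — a repeating cycle of length 4.
step 10: apply [-4,+5,-4] → [2,43,-29]
step 11: apply [+4,+3,+3] → [6,46,-26]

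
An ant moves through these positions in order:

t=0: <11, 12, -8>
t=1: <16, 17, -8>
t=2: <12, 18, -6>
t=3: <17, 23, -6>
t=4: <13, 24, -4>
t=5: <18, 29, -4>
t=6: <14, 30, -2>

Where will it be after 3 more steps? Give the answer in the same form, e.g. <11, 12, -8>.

The moves between consecutive positions are <+5, +5, +0>, <-4, +1, +2>, <+5, +5, +0>, <-4, +1, +2>, <+5, +5, +0>, <-4, +1, +2>; they repeat the 2-cycle [<+5, +5, +0>, <-4, +1, +2>].
step 7: apply <+5, +5, +0> → <19, 35, -2>
step 8: apply <-4, +1, +2> → <15, 36, 0>
step 9: apply <+5, +5, +0> → <20, 41, 0>

<20, 41, 0>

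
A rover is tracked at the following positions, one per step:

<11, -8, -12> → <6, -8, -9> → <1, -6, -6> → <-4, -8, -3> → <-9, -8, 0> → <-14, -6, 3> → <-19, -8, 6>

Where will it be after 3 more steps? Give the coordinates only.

<-34, -8, 15>

First: linear, -5 per step → -34 at step 9.
Second: cycles through -8, -8, -6 every 3 steps. Step 9 lands at position 0 of the cycle → -8.
Third: linear, +3 per step → 15 at step 9.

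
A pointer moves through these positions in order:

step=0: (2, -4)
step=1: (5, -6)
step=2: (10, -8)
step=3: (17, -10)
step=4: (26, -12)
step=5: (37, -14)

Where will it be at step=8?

Successive displacements: (+3, -2), (+5, -2), (+7, -2), (+9, -2), (+11, -2) — each changes by (+2, +0).
step 6: (37, -14) + (+13, -2) → (50, -16)
step 7: (50, -16) + (+15, -2) → (65, -18)
step 8: (65, -18) + (+17, -2) → (82, -20)

(82, -20)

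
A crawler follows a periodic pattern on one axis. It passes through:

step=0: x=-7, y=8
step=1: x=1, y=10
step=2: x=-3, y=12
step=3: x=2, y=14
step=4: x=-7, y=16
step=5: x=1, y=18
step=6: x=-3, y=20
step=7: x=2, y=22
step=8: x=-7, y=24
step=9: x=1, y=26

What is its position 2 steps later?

The x coordinate repeats the cycle [-7, 1, -3, 2] with period 4; step 11 mod 4 = 3, giving 2.
The y coordinate changes by +2 each step, so at step 11 it is 8 + 11·(2) = 30.

x=2, y=30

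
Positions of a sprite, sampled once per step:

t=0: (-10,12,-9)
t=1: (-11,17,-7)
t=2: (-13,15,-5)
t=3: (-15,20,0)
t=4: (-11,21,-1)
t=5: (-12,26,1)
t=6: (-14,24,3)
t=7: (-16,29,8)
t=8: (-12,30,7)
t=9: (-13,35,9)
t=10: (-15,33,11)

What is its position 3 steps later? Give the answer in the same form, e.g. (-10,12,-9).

(-14,44,17)

Differencing gives (-1,+5,+2), (-2,-2,+2), (-2,+5,+5), (+4,+1,-1), (-1,+5,+2), (-2,-2,+2), (-2,+5,+5), (+4,+1,-1), (-1,+5,+2), (-2,-2,+2). This is the pattern (-1,+5,+2), (-2,-2,+2), (-2,+5,+5), (+4,+1,-1) repeated.
step 11: apply (-2,+5,+5) → (-17,38,16)
step 12: apply (+4,+1,-1) → (-13,39,15)
step 13: apply (-1,+5,+2) → (-14,44,17)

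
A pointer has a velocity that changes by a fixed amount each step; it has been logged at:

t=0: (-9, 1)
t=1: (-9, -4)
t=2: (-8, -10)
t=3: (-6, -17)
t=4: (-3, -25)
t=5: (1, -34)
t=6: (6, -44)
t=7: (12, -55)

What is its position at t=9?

(27, -80)

First differences are (+0, -5), (+1, -6), (+2, -7), (+3, -8), (+4, -9), (+5, -10), (+6, -11); their common second difference is (+1, -1) (constant acceleration).
step 8: (12, -55) + (+7, -12) → (19, -67)
step 9: (19, -67) + (+8, -13) → (27, -80)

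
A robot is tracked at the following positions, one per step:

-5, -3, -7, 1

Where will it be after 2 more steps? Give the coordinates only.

17

Step-to-step displacements: +2, -4, +8; each is -2× the previous.
step 4: 1 − 16 → -15
step 5: -15 + 32 → 17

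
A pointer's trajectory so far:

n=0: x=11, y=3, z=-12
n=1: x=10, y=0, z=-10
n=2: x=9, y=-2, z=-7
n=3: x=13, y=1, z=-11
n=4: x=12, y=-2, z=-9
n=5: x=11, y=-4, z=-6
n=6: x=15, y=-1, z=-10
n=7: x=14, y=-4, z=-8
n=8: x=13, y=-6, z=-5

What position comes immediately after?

Differencing gives (-1, -3, +2), (-1, -2, +3), (+4, +3, -4), (-1, -3, +2), (-1, -2, +3), (+4, +3, -4), (-1, -3, +2), (-1, -2, +3). This is the pattern (-1, -3, +2), (-1, -2, +3), (+4, +3, -4) repeated.
step 9: apply (+4, +3, -4) → x=17, y=-3, z=-9

x=17, y=-3, z=-9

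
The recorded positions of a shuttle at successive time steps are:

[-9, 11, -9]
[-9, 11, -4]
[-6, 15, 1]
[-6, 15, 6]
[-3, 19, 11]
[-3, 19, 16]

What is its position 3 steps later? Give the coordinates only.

Step-to-step displacements: [+0, +0, +5], [+3, +4, +5], [+0, +0, +5], [+3, +4, +5], [+0, +0, +5] — a repeating cycle of length 2.
step 6: apply [+3, +4, +5] → [0, 23, 21]
step 7: apply [+0, +0, +5] → [0, 23, 26]
step 8: apply [+3, +4, +5] → [3, 27, 31]

[3, 27, 31]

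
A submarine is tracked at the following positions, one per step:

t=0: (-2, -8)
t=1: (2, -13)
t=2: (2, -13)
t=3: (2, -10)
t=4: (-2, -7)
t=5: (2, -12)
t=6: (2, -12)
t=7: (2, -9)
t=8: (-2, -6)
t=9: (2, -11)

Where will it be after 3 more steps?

(-2, -5)

Step-to-step displacements: (+4, -5), (+0, +0), (+0, +3), (-4, +3), (+4, -5), (+0, +0), (+0, +3), (-4, +3), (+4, -5) — a repeating cycle of length 4.
step 10: apply (+0, +0) → (2, -11)
step 11: apply (+0, +3) → (2, -8)
step 12: apply (-4, +3) → (-2, -5)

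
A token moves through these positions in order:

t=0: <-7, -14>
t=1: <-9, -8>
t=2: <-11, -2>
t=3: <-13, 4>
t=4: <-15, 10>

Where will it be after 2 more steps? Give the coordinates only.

The position changes by <-2, +6> every step.
step 5: <-15, 10> + <-2, +6> → <-17, 16>
step 6: <-17, 16> + <-2, +6> → <-19, 22>

<-19, 22>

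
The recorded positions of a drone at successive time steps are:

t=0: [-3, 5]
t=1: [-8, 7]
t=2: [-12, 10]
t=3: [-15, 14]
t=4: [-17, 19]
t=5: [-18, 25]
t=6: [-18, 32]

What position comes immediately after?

First differences are [-5, +2], [-4, +3], [-3, +4], [-2, +5], [-1, +6], [+0, +7]; their common second difference is [+1, +1] (constant acceleration).
step 7: [-18, 32] + [+1, +8] → [-17, 40]

[-17, 40]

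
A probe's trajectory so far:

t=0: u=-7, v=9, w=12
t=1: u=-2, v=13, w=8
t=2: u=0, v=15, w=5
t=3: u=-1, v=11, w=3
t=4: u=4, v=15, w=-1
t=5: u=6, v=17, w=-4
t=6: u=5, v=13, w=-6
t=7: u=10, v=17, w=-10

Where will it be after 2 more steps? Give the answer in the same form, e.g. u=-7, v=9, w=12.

Differencing gives (+5, +4, -4), (+2, +2, -3), (-1, -4, -2), (+5, +4, -4), (+2, +2, -3), (-1, -4, -2), (+5, +4, -4). This is the pattern (+5, +4, -4), (+2, +2, -3), (-1, -4, -2) repeated.
step 8: apply (+2, +2, -3) → u=12, v=19, w=-13
step 9: apply (-1, -4, -2) → u=11, v=15, w=-15

u=11, v=15, w=-15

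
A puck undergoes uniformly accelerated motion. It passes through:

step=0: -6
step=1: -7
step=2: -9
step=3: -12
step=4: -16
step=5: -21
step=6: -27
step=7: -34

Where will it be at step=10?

Successive displacements: -1, -2, -3, -4, -5, -6, -7 — each changes by -1.
step 8: -34 − 8 → -42
step 9: -42 − 9 → -51
step 10: -51 − 10 → -61

-61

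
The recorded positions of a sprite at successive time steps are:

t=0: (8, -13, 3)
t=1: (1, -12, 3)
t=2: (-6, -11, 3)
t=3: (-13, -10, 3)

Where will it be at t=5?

(-27, -8, 3)

Constant displacement of (-7, +1, +0) per step.
step 4: (-13, -10, 3) + (-7, +1, +0) → (-20, -9, 3)
step 5: (-20, -9, 3) + (-7, +1, +0) → (-27, -8, 3)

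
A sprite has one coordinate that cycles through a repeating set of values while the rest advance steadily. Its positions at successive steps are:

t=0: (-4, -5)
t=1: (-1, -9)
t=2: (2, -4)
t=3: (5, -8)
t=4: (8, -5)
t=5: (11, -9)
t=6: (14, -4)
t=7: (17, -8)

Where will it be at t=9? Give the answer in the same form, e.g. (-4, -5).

(23, -9)

The first coordinate changes by +3 each step, so at step 9 it is -4 + 9·(3) = 23.
The second coordinate repeats the cycle [-5, -9, -4, -8] with period 4; step 9 mod 4 = 1, giving -9.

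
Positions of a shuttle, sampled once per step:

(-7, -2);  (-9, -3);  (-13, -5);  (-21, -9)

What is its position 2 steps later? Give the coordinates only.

The jumps are (-2, -1), (-4, -2), (-8, -4) — a geometric progression with ratio 2.
step 4: (-21, -9) + (-16, -8) → (-37, -17)
step 5: (-37, -17) + (-32, -16) → (-69, -33)

(-69, -33)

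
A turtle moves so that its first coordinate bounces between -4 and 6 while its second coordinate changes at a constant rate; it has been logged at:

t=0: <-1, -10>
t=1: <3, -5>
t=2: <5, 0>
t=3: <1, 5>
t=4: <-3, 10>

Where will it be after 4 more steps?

<1, 30>

The first coordinate reflects between -4 and 6, moving 4 per step.
  step 5: -3 → -1
  step 6: -1 → 3
  step 7: 3 → 5
  step 8: 5 → 1
The second coordinate changes by +5 each step: at step 8 it is 30.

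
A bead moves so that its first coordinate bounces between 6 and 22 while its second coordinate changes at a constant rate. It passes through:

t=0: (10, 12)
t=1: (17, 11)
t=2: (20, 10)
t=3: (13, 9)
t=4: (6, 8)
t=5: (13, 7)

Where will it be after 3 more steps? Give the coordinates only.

(10, 4)

The first coordinate reflects between 6 and 22, moving 7 per step.
  step 6: 13 → 20
  step 7: 20 → 17
  step 8: 17 → 10
The second coordinate changes by -1 each step: at step 8 it is 4.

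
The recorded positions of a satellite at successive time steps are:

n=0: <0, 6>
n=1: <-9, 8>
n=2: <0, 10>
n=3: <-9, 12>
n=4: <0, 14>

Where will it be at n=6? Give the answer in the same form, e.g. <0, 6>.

First: cycles through 0, -9 every 2 steps. Step 6 lands at position 0 of the cycle → 0.
Second: linear, +2 per step → 18 at step 6.

<0, 18>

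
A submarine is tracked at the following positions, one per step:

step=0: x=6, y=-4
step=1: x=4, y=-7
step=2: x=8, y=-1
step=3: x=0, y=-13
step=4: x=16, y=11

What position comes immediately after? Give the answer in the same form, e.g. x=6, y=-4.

x=-16, y=-37

Consecutive displacements (-2,-3), (+4,+6), (-8,-12), (+16,+24) scale by a factor of -2 each step.
step 5: x=16, y=11 + (-32,-48) → x=-16, y=-37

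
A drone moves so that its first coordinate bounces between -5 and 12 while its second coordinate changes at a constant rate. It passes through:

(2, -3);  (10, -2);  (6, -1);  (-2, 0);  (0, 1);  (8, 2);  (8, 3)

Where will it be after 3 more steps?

The first coordinate reflects between -5 and 12, moving 8 per step.
  step 7: 8 → 0
  step 8: 0 → -2
  step 9: -2 → 6
The second coordinate changes by +1 each step: at step 9 it is 6.

(6, 6)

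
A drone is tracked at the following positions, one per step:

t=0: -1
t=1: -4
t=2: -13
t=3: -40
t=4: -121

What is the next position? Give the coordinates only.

-364

The jumps are -3, -9, -27, -81 — a geometric progression with ratio 3.
step 5: -121 − 243 → -364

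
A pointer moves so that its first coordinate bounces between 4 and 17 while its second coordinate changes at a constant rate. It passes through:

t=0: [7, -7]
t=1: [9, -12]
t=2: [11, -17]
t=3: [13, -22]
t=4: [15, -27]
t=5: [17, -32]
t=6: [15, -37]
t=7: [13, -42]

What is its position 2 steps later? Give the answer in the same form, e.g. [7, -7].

The first coordinate travels 2 per step and bounces off the walls at 4 and 17.
  step 8: 13 → 11
  step 9: 11 → 9
The second coordinate changes by -5 each step: at step 9 it is -52.

[9, -52]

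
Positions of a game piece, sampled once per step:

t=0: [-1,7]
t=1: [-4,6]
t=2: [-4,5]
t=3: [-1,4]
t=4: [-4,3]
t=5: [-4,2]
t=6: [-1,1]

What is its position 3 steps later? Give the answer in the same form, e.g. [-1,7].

[-1,-2]

First: cycles through -1, -4, -4 every 3 steps. Step 9 lands at position 0 of the cycle → -1.
Second: linear, -1 per step → -2 at step 9.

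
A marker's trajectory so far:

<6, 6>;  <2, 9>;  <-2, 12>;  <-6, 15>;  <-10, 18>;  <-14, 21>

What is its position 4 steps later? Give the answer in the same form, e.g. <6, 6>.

Each step adds <-4, +3> to the position.
step 6: <-14, 21> + <-4, +3> → <-18, 24>
step 7: <-18, 24> + <-4, +3> → <-22, 27>
step 8: <-22, 27> + <-4, +3> → <-26, 30>
step 9: <-26, 30> + <-4, +3> → <-30, 33>

<-30, 33>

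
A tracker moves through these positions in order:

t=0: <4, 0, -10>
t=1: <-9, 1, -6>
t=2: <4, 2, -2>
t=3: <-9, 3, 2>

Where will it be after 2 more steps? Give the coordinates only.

The first coordinate repeats the cycle [4, -9] with period 2; step 5 mod 2 = 1, giving -9.
The second coordinate changes by +1 each step, so at step 5 it is 0 + 5·(1) = 5.
The third coordinate changes by +4 each step, so at step 5 it is -10 + 5·(4) = 10.

<-9, 5, 10>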